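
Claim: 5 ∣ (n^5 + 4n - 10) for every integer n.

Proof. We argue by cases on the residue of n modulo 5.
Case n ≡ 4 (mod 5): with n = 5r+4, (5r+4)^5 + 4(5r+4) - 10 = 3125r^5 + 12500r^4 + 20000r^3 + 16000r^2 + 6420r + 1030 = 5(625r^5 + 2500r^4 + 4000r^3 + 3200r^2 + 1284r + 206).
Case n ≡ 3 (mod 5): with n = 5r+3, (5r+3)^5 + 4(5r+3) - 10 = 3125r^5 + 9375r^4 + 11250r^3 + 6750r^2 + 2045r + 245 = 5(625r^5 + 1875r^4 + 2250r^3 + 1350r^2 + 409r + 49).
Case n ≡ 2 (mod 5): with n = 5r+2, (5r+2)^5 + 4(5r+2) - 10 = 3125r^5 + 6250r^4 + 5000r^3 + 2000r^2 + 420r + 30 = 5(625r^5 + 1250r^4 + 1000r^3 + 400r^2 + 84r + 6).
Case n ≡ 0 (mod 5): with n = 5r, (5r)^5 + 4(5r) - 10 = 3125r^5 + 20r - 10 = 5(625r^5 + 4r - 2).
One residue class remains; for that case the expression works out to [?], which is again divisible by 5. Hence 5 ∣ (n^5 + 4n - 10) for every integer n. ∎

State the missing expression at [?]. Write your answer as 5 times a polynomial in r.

Only n ≡ 1 (mod 5) is unaccounted for. Put n = 5r+1:
(5r+1)^5 + 4(5r+1) - 10 expands to 3125r^5 + 3125r^4 + 1250r^3 + 250r^2 + 45r - 5,
and factoring out 5 leaves 5(625r^5 + 625r^4 + 250r^3 + 50r^2 + 9r - 1).

5(625r^5 + 625r^4 + 250r^3 + 50r^2 + 9r - 1)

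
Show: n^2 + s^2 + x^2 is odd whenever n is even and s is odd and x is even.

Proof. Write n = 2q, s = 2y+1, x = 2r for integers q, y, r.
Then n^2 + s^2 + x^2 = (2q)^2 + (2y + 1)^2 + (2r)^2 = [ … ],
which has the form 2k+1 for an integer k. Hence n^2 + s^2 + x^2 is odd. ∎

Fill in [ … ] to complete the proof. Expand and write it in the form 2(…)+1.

2(2q^2 + 2r^2 + 2y^2 + 2y) + 1

(2q)^2 + (2y + 1)^2 + (2r)^2 = 4q^2 + 4r^2 + 4y^2 + 4y + 1
= 2(2q^2 + 2r^2 + 2y^2 + 2y) + 1.
Since 2q^2 + 2r^2 + 2y^2 + 2y is an integer, the sum of squares is of the form 2k+1 for an integer k.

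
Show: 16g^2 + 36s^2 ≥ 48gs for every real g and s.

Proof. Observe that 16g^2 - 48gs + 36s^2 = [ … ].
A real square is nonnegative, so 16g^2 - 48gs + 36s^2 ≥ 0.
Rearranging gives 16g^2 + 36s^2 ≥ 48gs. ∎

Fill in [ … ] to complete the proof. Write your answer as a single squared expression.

(4g - 6s)^2

16g^2 - 48gs + 36s^2 is a perfect-square trinomial: the outer terms are (4g)^2 and (6s)^2, and the cross term is -2·4g·6s.
So 16g^2 - 48gs + 36s^2 = (4g - 6s)^2 ≥ 0.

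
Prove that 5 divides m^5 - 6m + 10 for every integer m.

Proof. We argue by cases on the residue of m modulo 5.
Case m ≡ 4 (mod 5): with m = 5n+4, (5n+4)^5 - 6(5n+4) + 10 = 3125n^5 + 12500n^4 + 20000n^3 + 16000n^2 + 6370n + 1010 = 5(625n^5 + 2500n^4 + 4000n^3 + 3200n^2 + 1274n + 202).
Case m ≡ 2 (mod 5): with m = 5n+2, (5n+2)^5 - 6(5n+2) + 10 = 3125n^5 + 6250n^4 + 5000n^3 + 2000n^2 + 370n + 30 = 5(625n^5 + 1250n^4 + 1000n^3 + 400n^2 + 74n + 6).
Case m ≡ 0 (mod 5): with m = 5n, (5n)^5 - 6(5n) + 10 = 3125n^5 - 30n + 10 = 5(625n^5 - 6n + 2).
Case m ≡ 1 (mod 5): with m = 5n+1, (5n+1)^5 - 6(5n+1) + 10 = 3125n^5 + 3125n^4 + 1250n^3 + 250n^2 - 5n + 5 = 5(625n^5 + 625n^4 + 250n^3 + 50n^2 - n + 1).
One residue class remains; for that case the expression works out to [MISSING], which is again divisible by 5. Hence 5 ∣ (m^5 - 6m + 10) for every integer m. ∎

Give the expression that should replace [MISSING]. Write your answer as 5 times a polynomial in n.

The residues treated are {4, 2, 0, 1}, so the missing case is m ≡ 3 (mod 5); write m = 5n+3.
Then (5n+3)^5 - 6(5n+3) + 10 = 3125n^5 + 9375n^4 + 11250n^3 + 6750n^2 + 1995n + 235 = 5(625n^5 + 1875n^4 + 2250n^3 + 1350n^2 + 399n + 47).

5(625n^5 + 1875n^4 + 2250n^3 + 1350n^2 + 399n + 47)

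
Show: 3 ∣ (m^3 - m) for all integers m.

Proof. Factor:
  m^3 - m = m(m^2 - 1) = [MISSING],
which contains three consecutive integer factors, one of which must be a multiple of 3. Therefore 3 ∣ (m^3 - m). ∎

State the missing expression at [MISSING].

(m - 1)m(m + 1)

m(m^2 - 1) = m(m - 1)(m + 1) = (m - 1)m(m + 1).
These three factors are consecutive integers, so their product is divisible by 3.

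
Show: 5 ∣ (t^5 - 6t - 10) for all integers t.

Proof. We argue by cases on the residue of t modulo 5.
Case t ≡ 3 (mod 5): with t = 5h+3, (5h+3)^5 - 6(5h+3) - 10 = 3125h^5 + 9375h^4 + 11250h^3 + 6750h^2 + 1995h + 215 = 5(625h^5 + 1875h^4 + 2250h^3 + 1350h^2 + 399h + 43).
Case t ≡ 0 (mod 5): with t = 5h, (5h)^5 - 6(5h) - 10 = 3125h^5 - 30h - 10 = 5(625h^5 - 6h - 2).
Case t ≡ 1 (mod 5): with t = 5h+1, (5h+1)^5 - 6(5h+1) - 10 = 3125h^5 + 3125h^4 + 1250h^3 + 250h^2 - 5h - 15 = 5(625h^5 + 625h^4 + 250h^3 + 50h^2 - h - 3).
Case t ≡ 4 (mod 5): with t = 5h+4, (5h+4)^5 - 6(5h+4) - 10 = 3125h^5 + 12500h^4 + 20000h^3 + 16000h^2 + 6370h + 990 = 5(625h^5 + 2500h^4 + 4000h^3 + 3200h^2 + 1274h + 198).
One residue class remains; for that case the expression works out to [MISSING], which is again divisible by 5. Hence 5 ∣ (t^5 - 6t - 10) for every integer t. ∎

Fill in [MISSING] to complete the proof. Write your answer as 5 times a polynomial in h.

5(625h^5 + 1250h^4 + 1000h^3 + 400h^2 + 74h + 2)

The residues treated are {3, 0, 1, 4}, so the missing case is t ≡ 2 (mod 5); write t = 5h+2.
Then (5h+2)^5 - 6(5h+2) - 10 = 3125h^5 + 6250h^4 + 5000h^3 + 2000h^2 + 370h + 10 = 5(625h^5 + 1250h^4 + 1000h^3 + 400h^2 + 74h + 2).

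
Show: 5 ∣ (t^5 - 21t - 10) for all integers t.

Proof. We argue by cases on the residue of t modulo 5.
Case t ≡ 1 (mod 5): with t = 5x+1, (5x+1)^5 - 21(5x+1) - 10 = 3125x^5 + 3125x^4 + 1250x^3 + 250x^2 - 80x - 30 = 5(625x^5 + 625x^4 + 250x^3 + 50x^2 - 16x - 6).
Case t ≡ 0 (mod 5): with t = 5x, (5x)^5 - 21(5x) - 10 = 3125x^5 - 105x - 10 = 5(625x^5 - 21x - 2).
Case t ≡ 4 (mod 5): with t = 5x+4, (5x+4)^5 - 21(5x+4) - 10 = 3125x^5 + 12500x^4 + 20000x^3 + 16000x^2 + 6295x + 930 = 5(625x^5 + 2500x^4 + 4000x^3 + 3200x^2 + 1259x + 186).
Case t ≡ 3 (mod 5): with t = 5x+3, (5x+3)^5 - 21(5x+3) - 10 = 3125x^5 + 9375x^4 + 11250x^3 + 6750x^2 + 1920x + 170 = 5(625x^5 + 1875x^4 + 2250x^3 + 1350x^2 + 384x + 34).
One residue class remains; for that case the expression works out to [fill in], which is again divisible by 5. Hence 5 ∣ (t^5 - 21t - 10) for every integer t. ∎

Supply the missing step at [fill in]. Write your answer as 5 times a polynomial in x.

5(625x^5 + 1250x^4 + 1000x^3 + 400x^2 + 59x - 4)

Only t ≡ 2 (mod 5) is unaccounted for. Put t = 5x+2:
(5x+2)^5 - 21(5x+2) - 10 expands to 3125x^5 + 6250x^4 + 5000x^3 + 2000x^2 + 295x - 20,
and factoring out 5 leaves 5(625x^5 + 1250x^4 + 1000x^3 + 400x^2 + 59x - 4).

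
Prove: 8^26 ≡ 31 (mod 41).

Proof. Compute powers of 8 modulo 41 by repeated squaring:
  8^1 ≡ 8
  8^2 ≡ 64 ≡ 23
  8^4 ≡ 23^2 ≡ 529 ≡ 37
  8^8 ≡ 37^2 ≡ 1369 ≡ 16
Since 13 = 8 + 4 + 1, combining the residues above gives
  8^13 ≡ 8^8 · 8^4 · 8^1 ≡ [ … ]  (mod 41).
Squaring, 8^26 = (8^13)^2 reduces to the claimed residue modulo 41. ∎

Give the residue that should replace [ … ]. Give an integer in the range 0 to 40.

Multiply the listed residues: 16 · 37 · 8 = 592 → 4736.
Reducing modulo 41: 4736 = 115·41 + 21, so 8^13 ≡ 21.

21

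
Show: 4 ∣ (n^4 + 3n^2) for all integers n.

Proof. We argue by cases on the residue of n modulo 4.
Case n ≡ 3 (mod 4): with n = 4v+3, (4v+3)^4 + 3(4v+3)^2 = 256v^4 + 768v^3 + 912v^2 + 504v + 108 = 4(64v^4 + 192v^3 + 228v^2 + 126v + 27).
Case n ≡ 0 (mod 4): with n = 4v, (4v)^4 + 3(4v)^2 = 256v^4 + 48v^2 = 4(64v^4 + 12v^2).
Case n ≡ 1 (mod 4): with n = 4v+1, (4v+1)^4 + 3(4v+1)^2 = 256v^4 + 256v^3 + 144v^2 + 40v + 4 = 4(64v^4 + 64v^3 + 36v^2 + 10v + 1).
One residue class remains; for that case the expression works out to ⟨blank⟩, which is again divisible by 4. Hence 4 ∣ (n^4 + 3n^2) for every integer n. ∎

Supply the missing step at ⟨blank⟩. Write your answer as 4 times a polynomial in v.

The residues treated are {3, 0, 1}, so the missing case is n ≡ 2 (mod 4); write n = 4v+2.
Then (4v+2)^4 + 3(4v+2)^2 = 256v^4 + 512v^3 + 432v^2 + 176v + 28 = 4(64v^4 + 128v^3 + 108v^2 + 44v + 7).

4(64v^4 + 128v^3 + 108v^2 + 44v + 7)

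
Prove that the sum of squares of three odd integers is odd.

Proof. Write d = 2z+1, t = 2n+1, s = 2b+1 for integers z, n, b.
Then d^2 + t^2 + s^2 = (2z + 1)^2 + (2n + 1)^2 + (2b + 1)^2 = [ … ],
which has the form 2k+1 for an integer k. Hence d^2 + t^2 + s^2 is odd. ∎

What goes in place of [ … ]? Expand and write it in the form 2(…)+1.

2(2b^2 + 2b + 2n^2 + 2n + 2z^2 + 2z + 1) + 1

Expanding: (2z + 1)^2 + (2n + 1)^2 + (2b + 1)^2 = 4b^2 + 4b + 4n^2 + 4n + 4z^2 + 4z + 3.
Every term except the constant is even, so this is 2(2b^2 + 2b + 2n^2 + 2n + 2z^2 + 2z + 1) + 1,
and 2b^2 + 2b + 2n^2 + 2n + 2z^2 + 2z + 1 ∈ ℤ gives the required form.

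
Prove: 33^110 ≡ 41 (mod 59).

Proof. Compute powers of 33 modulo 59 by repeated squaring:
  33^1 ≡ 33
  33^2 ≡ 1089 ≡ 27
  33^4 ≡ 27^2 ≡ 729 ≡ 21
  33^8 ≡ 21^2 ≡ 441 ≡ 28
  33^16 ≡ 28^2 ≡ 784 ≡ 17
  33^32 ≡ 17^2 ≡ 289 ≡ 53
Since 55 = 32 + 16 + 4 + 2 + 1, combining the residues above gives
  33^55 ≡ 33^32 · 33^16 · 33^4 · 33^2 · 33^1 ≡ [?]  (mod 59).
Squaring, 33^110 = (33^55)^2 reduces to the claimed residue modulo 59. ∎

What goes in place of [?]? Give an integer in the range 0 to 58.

Multiply the listed residues: 53 · 17 · 21 · 27 · 33 = 901 → 18921 → 510867 → 16858611.
Reducing modulo 59: 16858611 = 285739·59 + 10, so 33^55 ≡ 10.

10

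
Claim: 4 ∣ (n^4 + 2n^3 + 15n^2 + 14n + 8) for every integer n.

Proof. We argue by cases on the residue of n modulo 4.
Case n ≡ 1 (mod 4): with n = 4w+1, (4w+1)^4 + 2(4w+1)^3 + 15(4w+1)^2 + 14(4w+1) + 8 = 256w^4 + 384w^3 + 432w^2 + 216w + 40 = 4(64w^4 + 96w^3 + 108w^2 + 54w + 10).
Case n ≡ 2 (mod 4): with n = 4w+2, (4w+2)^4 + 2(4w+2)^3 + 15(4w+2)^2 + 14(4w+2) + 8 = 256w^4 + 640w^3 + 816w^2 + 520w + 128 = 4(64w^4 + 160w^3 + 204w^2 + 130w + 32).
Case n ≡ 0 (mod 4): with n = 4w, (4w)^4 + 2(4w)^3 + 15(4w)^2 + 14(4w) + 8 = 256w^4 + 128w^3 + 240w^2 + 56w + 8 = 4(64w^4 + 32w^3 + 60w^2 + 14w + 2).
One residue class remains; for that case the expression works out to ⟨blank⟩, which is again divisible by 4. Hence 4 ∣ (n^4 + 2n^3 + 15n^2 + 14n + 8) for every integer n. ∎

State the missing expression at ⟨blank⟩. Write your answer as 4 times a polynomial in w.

4(64w^4 + 224w^3 + 348w^2 + 266w + 80)

The residues treated are {1, 2, 0}, so the missing case is n ≡ 3 (mod 4); write n = 4w+3.
Then (4w+3)^4 + 2(4w+3)^3 + 15(4w+3)^2 + 14(4w+3) + 8 = 256w^4 + 896w^3 + 1392w^2 + 1064w + 320 = 4(64w^4 + 224w^3 + 348w^2 + 266w + 80).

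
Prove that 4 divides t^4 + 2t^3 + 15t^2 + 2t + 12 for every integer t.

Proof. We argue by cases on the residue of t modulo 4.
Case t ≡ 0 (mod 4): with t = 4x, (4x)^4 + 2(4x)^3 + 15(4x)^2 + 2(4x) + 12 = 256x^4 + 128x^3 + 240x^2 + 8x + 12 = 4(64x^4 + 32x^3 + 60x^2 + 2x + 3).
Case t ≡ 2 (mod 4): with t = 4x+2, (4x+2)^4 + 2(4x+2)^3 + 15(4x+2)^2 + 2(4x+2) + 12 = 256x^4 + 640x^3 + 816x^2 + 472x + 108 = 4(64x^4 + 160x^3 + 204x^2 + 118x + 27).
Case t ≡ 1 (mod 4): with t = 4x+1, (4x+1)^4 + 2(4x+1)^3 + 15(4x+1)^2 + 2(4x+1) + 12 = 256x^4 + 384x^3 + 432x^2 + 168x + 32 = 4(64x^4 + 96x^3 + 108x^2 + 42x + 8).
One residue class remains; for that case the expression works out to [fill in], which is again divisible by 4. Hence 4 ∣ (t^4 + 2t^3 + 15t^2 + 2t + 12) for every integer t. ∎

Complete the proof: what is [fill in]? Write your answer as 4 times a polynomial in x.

Only t ≡ 3 (mod 4) is unaccounted for. Put t = 4x+3:
(4x+3)^4 + 2(4x+3)^3 + 15(4x+3)^2 + 2(4x+3) + 12 expands to 256x^4 + 896x^3 + 1392x^2 + 1016x + 288,
and factoring out 4 leaves 4(64x^4 + 224x^3 + 348x^2 + 254x + 72).

4(64x^4 + 224x^3 + 348x^2 + 254x + 72)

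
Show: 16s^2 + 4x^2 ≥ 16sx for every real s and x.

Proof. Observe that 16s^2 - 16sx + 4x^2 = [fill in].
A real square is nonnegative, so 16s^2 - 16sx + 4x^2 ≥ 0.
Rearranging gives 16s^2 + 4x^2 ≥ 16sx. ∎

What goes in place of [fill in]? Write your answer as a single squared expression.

The leading and trailing coefficients are 4^2 and 2^2, and 16 = 2·4·2, so the trinomial is (4s - 2x)^2.
Hence 16s^2 - 16sx + 4x^2 ≥ 0.

(4s - 2x)^2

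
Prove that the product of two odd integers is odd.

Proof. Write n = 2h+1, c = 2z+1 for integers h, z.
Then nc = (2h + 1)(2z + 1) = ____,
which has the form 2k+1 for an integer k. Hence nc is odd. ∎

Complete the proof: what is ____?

(2h + 1)(2z + 1) = 4hz + 2h + 2z + 1
= 2(2hz + h + z) + 1.
Since 2hz + h + z is an integer, the product is of the form 2k+1 for an integer k.

2(2hz + h + z) + 1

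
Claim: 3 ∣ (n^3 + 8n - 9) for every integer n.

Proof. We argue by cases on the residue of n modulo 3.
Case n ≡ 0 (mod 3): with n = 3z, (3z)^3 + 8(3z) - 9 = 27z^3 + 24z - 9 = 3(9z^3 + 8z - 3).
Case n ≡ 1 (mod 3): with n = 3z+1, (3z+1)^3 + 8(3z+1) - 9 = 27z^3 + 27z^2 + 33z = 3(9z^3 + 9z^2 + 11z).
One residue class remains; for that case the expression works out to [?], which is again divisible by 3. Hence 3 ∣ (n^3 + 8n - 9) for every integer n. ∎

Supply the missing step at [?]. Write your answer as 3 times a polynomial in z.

The residues treated are {0, 1}, so the missing case is n ≡ 2 (mod 3); write n = 3z+2.
Then (3z+2)^3 + 8(3z+2) - 9 = 27z^3 + 54z^2 + 60z + 15 = 3(9z^3 + 18z^2 + 20z + 5).

3(9z^3 + 18z^2 + 20z + 5)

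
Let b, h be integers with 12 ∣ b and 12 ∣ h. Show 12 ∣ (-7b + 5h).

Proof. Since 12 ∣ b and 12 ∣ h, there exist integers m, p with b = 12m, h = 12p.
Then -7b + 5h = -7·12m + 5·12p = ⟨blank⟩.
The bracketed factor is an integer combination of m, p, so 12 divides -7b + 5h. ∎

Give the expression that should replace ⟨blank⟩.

12(-7m + 5p)

Pull the common 12 out of every term: -7·12m + 5·12p = 12(-7m + 5p).
-7m + 5p is an integer, which exhibits the divisibility.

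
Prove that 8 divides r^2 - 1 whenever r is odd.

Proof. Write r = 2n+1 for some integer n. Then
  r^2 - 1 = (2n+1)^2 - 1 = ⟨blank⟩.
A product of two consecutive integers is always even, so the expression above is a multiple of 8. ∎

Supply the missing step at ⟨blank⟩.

(2n+1)^2 - 1 = 4n^2 + 4n + 1 - 1 = 4n^2 + 4n = 4n(n+1).
Since n and n+1 are consecutive, n(n+1) is even, and 4·(even) is a multiple of 8.

4n(n + 1)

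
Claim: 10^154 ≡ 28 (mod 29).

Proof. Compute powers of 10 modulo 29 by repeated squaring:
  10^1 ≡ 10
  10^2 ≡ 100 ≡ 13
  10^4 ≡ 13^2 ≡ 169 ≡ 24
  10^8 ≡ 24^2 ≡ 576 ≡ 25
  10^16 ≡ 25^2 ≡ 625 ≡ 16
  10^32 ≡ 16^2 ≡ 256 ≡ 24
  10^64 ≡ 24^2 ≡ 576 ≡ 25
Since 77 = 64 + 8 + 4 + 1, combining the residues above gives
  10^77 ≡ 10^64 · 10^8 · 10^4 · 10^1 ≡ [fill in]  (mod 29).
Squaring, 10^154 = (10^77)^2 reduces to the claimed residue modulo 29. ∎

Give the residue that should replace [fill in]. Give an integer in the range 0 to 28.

12

10^64 · 10^8 · 10^4 · 10^1 ≡ 25 · 25 · 24 · 10 = 150000.
150000 mod 29 = 12, so 10^77 ≡ 12 (mod 29).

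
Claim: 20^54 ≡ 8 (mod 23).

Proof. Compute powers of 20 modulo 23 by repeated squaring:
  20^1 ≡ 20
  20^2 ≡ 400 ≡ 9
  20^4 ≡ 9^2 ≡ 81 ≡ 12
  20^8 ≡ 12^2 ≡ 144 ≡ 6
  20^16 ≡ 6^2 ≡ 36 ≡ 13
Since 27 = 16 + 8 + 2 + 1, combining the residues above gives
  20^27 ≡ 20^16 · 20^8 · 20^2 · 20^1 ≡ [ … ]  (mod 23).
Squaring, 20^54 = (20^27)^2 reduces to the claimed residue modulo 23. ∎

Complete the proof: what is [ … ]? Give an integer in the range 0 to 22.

10

Multiply the listed residues: 13 · 6 · 9 · 20 = 78 → 702 → 14040.
Reducing modulo 23: 14040 = 610·23 + 10, so 20^27 ≡ 10.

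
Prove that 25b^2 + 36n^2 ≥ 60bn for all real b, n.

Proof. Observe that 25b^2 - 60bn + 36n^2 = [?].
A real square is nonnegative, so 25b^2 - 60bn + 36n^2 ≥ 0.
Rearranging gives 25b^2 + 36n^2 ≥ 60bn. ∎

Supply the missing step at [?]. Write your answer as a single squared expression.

(5b - 6n)^2

25b^2 - 60bn + 36n^2 is a perfect-square trinomial: the outer terms are (5b)^2 and (6n)^2, and the cross term is -2·5b·6n.
So 25b^2 - 60bn + 36n^2 = (5b - 6n)^2 ≥ 0.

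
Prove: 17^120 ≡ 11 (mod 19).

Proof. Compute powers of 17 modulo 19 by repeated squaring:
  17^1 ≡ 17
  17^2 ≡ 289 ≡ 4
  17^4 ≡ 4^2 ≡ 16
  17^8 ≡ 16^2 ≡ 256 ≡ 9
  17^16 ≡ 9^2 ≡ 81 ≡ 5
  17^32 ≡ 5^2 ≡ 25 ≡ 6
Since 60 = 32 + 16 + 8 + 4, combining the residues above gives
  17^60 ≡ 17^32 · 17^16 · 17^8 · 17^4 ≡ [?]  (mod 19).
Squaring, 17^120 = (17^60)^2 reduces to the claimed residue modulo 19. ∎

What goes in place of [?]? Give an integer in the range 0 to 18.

17^32 · 17^16 · 17^8 · 17^4 ≡ 6 · 5 · 9 · 16 = 4320.
4320 mod 19 = 7, so 17^60 ≡ 7 (mod 19).

7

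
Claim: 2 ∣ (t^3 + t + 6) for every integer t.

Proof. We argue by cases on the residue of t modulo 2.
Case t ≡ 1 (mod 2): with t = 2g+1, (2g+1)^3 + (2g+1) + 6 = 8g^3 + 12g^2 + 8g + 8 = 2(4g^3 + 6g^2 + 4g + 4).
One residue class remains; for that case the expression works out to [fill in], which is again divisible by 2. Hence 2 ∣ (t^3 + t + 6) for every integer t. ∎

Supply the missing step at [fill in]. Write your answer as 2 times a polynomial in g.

Only t ≡ 0 (mod 2) is unaccounted for. Put t = 2g:
(2g)^3 + (2g) + 6 expands to 8g^3 + 2g + 6,
and factoring out 2 leaves 2(4g^3 + g + 3).

2(4g^3 + g + 3)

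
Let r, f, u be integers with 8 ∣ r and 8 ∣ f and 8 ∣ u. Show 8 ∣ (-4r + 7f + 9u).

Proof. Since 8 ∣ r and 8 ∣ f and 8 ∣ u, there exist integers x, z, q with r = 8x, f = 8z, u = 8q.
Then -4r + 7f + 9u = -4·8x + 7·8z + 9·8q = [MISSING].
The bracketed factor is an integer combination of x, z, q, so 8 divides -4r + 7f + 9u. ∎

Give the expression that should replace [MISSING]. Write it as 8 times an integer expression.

8(9q - 4x + 7z)

Pull the common 8 out of every term: -4·8x + 7·8z + 9·8q = 8(9q - 4x + 7z).
9q - 4x + 7z is an integer, which exhibits the divisibility.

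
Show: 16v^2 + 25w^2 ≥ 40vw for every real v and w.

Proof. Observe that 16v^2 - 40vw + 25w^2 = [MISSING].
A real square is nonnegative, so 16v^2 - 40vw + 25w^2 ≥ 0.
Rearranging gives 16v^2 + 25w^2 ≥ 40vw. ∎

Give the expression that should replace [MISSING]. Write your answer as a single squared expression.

(4v - 5w)^2

16v^2 - 40vw + 25w^2 is a perfect-square trinomial: the outer terms are (4v)^2 and (5w)^2, and the cross term is -2·4v·5w.
So 16v^2 - 40vw + 25w^2 = (4v - 5w)^2 ≥ 0.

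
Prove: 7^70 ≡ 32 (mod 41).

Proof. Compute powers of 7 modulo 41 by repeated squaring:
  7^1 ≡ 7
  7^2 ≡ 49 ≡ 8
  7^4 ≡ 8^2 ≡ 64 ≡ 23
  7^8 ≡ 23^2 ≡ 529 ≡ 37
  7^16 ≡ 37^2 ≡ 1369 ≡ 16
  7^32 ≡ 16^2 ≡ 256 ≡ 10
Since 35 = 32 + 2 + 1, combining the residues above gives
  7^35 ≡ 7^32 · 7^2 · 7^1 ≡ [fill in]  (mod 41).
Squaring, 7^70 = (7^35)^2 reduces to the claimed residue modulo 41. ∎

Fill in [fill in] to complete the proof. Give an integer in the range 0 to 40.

7^32 · 7^2 · 7^1 ≡ 10 · 8 · 7 = 560.
560 mod 41 = 27, so 7^35 ≡ 27 (mod 41).

27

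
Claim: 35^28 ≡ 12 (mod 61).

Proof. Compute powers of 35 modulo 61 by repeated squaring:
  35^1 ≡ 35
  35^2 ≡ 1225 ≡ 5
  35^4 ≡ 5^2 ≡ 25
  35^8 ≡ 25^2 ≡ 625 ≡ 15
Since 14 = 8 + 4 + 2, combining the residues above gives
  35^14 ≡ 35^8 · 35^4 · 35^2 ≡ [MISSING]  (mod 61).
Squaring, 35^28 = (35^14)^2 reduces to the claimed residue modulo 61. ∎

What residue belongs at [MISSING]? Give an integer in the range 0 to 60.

Multiply the listed residues: 15 · 25 · 5 = 375 → 1875.
Reducing modulo 61: 1875 = 30·61 + 45, so 35^14 ≡ 45.

45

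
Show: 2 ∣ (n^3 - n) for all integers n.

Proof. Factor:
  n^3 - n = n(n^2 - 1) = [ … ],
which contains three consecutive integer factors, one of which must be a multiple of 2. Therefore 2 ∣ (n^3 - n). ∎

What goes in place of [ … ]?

(n - 1)n(n + 1)

n(n^2 - 1) = n(n - 1)(n + 1) = (n - 1)n(n + 1).
These three factors are consecutive integers, so their product is divisible by 2.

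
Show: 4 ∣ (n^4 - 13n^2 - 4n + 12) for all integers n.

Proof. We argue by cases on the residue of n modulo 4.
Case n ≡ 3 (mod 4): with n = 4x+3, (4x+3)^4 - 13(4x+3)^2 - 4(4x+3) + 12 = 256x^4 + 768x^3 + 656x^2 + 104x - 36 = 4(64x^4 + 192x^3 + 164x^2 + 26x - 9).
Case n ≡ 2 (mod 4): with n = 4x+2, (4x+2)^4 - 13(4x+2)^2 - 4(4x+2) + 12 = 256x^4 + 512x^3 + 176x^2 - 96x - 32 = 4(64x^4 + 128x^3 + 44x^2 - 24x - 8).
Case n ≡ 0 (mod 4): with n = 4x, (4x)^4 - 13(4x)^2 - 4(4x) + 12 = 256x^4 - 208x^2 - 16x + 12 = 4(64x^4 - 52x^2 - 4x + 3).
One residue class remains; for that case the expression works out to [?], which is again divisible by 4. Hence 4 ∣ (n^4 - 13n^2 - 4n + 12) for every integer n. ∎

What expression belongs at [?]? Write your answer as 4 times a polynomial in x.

Only n ≡ 1 (mod 4) is unaccounted for. Put n = 4x+1:
(4x+1)^4 - 13(4x+1)^2 - 4(4x+1) + 12 expands to 256x^4 + 256x^3 - 112x^2 - 104x - 4,
and factoring out 4 leaves 4(64x^4 + 64x^3 - 28x^2 - 26x - 1).

4(64x^4 + 64x^3 - 28x^2 - 26x - 1)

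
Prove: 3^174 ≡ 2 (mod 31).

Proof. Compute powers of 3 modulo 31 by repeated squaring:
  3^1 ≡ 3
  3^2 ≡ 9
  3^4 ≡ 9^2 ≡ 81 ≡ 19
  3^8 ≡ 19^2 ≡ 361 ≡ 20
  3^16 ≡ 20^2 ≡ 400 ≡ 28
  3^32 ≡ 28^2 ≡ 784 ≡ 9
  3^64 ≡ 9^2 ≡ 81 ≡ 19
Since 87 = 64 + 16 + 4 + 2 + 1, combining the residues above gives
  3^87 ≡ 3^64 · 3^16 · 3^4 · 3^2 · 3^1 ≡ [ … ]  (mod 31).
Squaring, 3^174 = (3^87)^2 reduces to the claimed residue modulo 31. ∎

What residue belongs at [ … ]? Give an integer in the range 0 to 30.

23

3^64 · 3^16 · 3^4 · 3^2 · 3^1 ≡ 19 · 28 · 19 · 9 · 3 = 272916.
272916 mod 31 = 23, so 3^87 ≡ 23 (mod 31).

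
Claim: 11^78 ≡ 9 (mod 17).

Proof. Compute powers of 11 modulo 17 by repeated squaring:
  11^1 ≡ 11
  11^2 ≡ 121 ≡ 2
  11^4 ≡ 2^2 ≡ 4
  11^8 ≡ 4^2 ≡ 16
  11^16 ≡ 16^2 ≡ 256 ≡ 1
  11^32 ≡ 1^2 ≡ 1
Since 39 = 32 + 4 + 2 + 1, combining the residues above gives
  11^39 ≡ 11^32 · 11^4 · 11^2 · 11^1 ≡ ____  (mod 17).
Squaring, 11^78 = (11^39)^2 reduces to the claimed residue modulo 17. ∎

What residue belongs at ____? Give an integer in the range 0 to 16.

Multiply the listed residues: 1 · 4 · 2 · 11 = 4 → 8 → 88.
Reducing modulo 17: 88 = 5·17 + 3, so 11^39 ≡ 3.

3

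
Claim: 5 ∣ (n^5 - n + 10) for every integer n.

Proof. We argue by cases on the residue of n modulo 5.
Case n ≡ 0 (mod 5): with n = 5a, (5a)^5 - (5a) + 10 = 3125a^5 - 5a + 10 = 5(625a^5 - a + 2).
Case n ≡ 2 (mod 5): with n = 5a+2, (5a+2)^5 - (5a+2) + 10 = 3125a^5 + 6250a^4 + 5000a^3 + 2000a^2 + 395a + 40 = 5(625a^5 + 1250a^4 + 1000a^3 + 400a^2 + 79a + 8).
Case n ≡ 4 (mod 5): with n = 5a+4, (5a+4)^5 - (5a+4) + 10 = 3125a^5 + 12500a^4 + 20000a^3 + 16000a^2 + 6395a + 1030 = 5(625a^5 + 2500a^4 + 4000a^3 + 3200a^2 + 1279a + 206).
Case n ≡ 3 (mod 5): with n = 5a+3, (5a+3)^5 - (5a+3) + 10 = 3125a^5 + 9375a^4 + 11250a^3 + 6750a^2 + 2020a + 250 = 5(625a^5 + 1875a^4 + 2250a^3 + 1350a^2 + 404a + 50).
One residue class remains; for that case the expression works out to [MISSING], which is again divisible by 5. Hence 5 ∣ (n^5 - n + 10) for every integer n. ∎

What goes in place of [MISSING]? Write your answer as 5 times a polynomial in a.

5(625a^5 + 625a^4 + 250a^3 + 50a^2 + 4a + 2)

Only n ≡ 1 (mod 5) is unaccounted for. Put n = 5a+1:
(5a+1)^5 - (5a+1) + 10 expands to 3125a^5 + 3125a^4 + 1250a^3 + 250a^2 + 20a + 10,
and factoring out 5 leaves 5(625a^5 + 625a^4 + 250a^3 + 50a^2 + 4a + 2).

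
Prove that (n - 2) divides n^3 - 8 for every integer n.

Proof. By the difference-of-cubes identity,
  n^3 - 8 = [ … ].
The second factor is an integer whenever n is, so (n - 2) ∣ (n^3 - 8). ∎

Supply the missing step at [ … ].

a^3 - b^3 = (a - b)(a^2 + ab + b^2). With a = n, b = 2:
n^3 - 8 = (n - 2)(n^2 + 2n + 4).

(n - 2)(n^2 + 2n + 4)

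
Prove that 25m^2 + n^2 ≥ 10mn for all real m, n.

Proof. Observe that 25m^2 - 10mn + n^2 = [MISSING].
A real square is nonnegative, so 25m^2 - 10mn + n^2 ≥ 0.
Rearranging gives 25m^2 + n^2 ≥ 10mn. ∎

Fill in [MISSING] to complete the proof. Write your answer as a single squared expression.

(5m - n)^2

The leading and trailing coefficients are 5^2 and 1^2, and 10 = 2·5·1, so the trinomial is (5m - n)^2.
Hence 25m^2 - 10mn + n^2 ≥ 0.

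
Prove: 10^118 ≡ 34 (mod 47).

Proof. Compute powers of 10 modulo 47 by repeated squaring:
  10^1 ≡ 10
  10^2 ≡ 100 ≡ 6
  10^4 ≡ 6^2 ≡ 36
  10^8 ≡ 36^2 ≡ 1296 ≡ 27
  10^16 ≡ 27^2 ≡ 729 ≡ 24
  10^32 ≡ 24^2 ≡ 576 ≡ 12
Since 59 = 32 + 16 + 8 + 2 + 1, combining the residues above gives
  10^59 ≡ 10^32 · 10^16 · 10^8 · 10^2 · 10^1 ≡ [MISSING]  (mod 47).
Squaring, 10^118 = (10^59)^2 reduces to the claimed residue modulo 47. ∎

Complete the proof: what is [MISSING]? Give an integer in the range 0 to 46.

38

10^32 · 10^16 · 10^8 · 10^2 · 10^1 ≡ 12 · 24 · 27 · 6 · 10 = 466560.
466560 mod 47 = 38, so 10^59 ≡ 38 (mod 47).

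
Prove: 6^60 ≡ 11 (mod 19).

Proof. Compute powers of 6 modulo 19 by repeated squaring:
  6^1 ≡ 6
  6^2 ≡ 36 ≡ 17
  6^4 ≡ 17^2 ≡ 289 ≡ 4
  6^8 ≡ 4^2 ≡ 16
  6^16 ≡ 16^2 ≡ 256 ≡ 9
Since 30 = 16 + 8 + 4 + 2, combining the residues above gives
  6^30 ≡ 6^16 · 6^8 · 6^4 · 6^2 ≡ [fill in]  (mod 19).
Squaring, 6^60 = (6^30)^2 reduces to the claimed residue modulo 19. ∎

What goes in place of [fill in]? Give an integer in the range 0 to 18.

7

Multiply the listed residues: 9 · 16 · 4 · 17 = 144 → 576 → 9792.
Reducing modulo 19: 9792 = 515·19 + 7, so 6^30 ≡ 7.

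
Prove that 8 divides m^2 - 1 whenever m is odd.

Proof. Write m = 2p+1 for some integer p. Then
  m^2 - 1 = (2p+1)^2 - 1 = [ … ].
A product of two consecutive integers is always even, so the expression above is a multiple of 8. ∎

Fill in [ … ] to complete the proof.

4p(p + 1)

(2p+1)^2 - 1 = 4p^2 + 4p + 1 - 1 = 4p^2 + 4p = 4p(p+1).
Since p and p+1 are consecutive, p(p+1) is even, and 4·(even) is a multiple of 8.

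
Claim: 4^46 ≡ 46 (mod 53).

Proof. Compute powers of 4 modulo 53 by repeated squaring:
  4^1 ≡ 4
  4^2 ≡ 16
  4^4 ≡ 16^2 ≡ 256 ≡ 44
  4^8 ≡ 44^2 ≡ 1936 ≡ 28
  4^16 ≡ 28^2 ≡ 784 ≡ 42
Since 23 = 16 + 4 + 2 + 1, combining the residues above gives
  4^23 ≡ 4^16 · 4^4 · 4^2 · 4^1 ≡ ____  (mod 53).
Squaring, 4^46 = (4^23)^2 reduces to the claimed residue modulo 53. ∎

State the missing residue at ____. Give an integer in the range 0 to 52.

4^16 · 4^4 · 4^2 · 4^1 ≡ 42 · 44 · 16 · 4 = 118272.
118272 mod 53 = 29, so 4^23 ≡ 29 (mod 53).

29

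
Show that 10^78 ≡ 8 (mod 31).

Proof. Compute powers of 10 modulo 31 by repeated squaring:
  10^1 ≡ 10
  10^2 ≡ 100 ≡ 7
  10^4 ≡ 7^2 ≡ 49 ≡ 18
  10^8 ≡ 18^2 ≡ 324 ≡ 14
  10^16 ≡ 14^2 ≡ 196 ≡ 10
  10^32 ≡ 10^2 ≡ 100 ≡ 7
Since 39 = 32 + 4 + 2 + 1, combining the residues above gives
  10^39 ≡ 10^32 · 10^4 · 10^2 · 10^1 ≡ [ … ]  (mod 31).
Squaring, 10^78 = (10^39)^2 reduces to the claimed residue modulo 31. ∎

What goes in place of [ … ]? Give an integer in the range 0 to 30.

Multiply the listed residues: 7 · 18 · 7 · 10 = 126 → 882 → 8820.
Reducing modulo 31: 8820 = 284·31 + 16, so 10^39 ≡ 16.

16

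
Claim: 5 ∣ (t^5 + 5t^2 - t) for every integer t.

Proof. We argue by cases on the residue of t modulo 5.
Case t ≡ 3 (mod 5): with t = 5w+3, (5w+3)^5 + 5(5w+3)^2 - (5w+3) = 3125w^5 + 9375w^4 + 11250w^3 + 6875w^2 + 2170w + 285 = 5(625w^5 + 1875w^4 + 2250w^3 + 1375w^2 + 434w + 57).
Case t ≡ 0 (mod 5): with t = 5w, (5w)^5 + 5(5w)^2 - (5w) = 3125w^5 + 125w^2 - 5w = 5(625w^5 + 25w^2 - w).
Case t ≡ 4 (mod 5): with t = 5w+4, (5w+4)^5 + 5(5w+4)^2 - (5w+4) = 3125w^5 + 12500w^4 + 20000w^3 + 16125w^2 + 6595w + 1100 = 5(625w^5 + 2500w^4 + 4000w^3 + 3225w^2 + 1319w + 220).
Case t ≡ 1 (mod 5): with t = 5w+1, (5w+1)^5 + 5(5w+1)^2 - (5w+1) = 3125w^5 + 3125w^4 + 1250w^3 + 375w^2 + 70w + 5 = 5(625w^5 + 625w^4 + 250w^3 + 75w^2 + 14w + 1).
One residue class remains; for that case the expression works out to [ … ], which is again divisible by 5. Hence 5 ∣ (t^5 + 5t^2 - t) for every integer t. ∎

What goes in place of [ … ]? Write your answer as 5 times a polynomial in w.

The residues treated are {3, 0, 4, 1}, so the missing case is t ≡ 2 (mod 5); write t = 5w+2.
Then (5w+2)^5 + 5(5w+2)^2 - (5w+2) = 3125w^5 + 6250w^4 + 5000w^3 + 2125w^2 + 495w + 50 = 5(625w^5 + 1250w^4 + 1000w^3 + 425w^2 + 99w + 10).

5(625w^5 + 1250w^4 + 1000w^3 + 425w^2 + 99w + 10)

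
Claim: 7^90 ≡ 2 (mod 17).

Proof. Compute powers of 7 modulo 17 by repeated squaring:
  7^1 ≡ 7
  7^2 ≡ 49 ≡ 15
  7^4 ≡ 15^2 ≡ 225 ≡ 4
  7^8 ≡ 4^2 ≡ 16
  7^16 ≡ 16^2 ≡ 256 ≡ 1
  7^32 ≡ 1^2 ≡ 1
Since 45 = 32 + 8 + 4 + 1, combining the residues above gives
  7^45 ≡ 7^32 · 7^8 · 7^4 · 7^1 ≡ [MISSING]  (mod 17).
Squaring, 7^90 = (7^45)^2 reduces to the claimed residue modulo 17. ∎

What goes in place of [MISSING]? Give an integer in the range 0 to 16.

6

7^32 · 7^8 · 7^4 · 7^1 ≡ 1 · 16 · 4 · 7 = 448.
448 mod 17 = 6, so 7^45 ≡ 6 (mod 17).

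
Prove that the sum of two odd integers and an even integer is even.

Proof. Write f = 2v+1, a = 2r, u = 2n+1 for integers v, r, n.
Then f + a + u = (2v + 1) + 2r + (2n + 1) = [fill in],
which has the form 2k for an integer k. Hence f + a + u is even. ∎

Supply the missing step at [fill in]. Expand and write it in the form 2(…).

Expanding: (2v + 1) + 2r + (2n + 1) = 2n + 2r + 2v + 2.
Every term is even; pulling out the factor of 2 gives 2(n + r + v + 1).

2(n + r + v + 1)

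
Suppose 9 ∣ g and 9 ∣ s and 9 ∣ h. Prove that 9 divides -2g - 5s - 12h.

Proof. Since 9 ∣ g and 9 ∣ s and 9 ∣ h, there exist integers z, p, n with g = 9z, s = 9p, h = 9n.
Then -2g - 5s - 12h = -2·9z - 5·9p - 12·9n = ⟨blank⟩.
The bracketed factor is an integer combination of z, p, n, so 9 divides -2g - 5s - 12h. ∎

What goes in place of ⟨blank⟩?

Pull the common 9 out of every term: -2·9z - 5·9p - 12·9n = 9(-12n - 5p - 2z).
-12n - 5p - 2z is an integer, which exhibits the divisibility.

9(-12n - 5p - 2z)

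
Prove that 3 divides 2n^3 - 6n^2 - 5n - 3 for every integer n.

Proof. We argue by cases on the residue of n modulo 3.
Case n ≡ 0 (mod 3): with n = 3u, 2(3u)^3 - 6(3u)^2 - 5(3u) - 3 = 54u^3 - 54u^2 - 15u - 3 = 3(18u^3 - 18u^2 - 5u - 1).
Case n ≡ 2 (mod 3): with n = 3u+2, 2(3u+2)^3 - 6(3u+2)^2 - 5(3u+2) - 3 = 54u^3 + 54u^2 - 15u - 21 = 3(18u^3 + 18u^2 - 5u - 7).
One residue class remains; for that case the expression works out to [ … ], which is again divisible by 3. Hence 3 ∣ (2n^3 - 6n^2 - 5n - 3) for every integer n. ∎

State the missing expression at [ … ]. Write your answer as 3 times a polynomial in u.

Only n ≡ 1 (mod 3) is unaccounted for. Put n = 3u+1:
2(3u+1)^3 - 6(3u+1)^2 - 5(3u+1) - 3 expands to 54u^3 - 33u - 12,
and factoring out 3 leaves 3(18u^3 - 11u - 4).

3(18u^3 - 11u - 4)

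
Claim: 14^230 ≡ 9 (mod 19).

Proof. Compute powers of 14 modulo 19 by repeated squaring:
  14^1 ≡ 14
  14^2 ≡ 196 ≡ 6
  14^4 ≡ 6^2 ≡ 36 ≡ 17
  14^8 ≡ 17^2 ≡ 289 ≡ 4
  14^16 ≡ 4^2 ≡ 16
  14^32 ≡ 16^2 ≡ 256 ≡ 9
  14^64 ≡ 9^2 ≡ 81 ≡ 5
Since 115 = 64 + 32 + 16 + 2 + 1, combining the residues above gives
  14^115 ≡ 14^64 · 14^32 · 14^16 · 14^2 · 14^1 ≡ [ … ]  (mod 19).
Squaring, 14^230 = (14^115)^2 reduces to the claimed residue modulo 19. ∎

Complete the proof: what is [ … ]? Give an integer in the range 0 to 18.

3

Multiply the listed residues: 5 · 9 · 16 · 6 · 14 = 45 → 720 → 4320 → 60480.
Reducing modulo 19: 60480 = 3183·19 + 3, so 14^115 ≡ 3.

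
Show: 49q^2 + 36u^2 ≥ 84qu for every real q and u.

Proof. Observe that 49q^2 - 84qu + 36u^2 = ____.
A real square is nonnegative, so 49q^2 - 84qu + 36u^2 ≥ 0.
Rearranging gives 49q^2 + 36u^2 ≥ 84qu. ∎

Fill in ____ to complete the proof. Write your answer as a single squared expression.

(7q - 6u)^2

The leading and trailing coefficients are 7^2 and 6^2, and 84 = 2·7·6, so the trinomial is (7q - 6u)^2.
Hence 49q^2 - 84qu + 36u^2 ≥ 0.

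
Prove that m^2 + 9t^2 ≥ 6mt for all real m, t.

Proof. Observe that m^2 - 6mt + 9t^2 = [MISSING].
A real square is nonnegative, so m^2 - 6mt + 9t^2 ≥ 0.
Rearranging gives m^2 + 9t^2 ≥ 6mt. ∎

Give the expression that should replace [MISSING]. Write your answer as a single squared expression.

(m - 3t)^2

m^2 - 6mt + 9t^2 is a perfect-square trinomial: the outer terms are (m)^2 and (3t)^2, and the cross term is -2·m·3t.
So m^2 - 6mt + 9t^2 = (m - 3t)^2 ≥ 0.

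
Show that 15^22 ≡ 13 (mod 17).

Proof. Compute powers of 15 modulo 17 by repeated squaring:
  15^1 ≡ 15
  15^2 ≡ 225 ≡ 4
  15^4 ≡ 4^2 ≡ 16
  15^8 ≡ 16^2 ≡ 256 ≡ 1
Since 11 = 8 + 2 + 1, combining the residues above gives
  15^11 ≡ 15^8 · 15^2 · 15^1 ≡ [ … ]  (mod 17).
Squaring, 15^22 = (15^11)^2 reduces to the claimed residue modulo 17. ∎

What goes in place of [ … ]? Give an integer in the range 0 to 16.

Multiply the listed residues: 1 · 4 · 15 = 4 → 60.
Reducing modulo 17: 60 = 3·17 + 9, so 15^11 ≡ 9.

9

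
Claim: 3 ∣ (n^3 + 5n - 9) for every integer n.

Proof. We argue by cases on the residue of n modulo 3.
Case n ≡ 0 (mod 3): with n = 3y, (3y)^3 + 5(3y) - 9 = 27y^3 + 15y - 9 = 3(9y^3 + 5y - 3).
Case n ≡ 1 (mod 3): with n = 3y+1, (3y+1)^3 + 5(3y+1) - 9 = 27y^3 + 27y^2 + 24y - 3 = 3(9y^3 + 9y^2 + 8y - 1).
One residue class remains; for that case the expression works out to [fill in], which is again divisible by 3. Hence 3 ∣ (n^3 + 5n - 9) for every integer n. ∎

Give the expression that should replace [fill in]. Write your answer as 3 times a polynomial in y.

Only n ≡ 2 (mod 3) is unaccounted for. Put n = 3y+2:
(3y+2)^3 + 5(3y+2) - 9 expands to 27y^3 + 54y^2 + 51y + 9,
and factoring out 3 leaves 3(9y^3 + 18y^2 + 17y + 3).

3(9y^3 + 18y^2 + 17y + 3)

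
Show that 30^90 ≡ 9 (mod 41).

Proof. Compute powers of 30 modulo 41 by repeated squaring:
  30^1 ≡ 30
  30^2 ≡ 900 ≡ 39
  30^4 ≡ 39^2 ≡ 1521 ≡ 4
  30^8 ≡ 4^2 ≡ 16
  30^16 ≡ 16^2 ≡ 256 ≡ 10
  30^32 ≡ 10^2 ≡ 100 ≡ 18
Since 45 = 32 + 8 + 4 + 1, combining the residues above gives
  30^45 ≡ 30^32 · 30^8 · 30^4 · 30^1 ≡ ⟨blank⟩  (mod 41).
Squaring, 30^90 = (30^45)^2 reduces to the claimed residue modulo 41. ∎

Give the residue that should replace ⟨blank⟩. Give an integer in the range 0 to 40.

30^32 · 30^8 · 30^4 · 30^1 ≡ 18 · 16 · 4 · 30 = 34560.
34560 mod 41 = 38, so 30^45 ≡ 38 (mod 41).

38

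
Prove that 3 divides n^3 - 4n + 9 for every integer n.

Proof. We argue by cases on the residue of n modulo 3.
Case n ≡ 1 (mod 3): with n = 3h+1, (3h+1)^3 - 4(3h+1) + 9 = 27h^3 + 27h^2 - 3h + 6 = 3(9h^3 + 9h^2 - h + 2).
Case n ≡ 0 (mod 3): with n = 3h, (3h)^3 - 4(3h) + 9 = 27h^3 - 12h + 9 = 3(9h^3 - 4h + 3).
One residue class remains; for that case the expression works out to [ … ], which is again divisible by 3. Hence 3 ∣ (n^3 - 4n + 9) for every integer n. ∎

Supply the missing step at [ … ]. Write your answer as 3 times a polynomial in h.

The residues treated are {1, 0}, so the missing case is n ≡ 2 (mod 3); write n = 3h+2.
Then (3h+2)^3 - 4(3h+2) + 9 = 27h^3 + 54h^2 + 24h + 9 = 3(9h^3 + 18h^2 + 8h + 3).

3(9h^3 + 18h^2 + 8h + 3)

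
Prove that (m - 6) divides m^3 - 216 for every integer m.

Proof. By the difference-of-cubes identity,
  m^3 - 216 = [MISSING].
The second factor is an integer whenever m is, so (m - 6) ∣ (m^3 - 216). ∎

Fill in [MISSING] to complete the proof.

a^3 - b^3 = (a - b)(a^2 + ab + b^2). With a = m, b = 6:
m^3 - 216 = (m - 6)(m^2 + 6m + 36).

(m - 6)(m^2 + 6m + 36)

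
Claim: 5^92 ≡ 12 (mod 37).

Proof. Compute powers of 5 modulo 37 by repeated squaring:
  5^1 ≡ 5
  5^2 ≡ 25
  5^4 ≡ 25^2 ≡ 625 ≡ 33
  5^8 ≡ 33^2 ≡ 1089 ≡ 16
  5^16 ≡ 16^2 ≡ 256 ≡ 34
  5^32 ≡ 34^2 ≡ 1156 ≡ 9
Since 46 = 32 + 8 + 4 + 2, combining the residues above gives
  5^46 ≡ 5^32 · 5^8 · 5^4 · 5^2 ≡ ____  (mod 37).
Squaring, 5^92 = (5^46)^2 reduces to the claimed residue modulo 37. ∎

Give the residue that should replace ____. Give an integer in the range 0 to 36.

30

Multiply the listed residues: 9 · 16 · 33 · 25 = 144 → 4752 → 118800.
Reducing modulo 37: 118800 = 3210·37 + 30, so 5^46 ≡ 30.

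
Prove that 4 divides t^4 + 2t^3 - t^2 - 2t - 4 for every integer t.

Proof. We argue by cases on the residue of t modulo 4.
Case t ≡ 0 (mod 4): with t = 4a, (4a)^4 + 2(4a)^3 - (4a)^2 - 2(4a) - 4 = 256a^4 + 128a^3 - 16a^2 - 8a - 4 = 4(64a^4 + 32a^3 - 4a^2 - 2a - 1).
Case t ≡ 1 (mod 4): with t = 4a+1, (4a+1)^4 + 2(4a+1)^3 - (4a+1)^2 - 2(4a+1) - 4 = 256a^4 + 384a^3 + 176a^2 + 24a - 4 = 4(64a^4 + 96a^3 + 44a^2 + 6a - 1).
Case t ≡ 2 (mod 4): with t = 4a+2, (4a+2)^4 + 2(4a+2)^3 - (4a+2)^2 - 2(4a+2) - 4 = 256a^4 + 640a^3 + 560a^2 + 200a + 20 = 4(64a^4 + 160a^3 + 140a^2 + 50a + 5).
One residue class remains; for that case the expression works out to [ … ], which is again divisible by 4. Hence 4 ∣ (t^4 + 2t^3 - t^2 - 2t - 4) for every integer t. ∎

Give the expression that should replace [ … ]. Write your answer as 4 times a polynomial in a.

4(64a^4 + 224a^3 + 284a^2 + 154a + 29)

The residues treated are {0, 1, 2}, so the missing case is t ≡ 3 (mod 4); write t = 4a+3.
Then (4a+3)^4 + 2(4a+3)^3 - (4a+3)^2 - 2(4a+3) - 4 = 256a^4 + 896a^3 + 1136a^2 + 616a + 116 = 4(64a^4 + 224a^3 + 284a^2 + 154a + 29).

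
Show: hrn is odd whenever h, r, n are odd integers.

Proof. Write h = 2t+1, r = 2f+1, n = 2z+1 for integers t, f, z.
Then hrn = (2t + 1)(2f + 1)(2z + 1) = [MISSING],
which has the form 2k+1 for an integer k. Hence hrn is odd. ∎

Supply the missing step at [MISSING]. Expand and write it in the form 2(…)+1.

2(4ftz + 2ft + 2fz + f + 2tz + t + z) + 1

Expanding: (2t + 1)(2f + 1)(2z + 1) = 8ftz + 4ft + 4fz + 2f + 4tz + 2t + 2z + 1.
Every term except the constant is even, so this is 2(4ftz + 2ft + 2fz + f + 2tz + t + z) + 1,
and 4ftz + 2ft + 2fz + f + 2tz + t + z ∈ ℤ gives the required form.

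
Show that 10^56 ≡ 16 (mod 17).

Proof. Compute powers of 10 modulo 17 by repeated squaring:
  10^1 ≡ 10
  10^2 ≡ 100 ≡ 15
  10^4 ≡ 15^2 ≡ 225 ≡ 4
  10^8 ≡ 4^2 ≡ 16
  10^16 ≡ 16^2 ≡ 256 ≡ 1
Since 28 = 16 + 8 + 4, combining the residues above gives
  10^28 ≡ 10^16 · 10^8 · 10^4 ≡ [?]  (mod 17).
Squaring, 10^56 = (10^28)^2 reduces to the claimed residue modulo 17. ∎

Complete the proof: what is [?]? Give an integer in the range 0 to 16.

10^16 · 10^8 · 10^4 ≡ 1 · 16 · 4 = 64.
64 mod 17 = 13, so 10^28 ≡ 13 (mod 17).

13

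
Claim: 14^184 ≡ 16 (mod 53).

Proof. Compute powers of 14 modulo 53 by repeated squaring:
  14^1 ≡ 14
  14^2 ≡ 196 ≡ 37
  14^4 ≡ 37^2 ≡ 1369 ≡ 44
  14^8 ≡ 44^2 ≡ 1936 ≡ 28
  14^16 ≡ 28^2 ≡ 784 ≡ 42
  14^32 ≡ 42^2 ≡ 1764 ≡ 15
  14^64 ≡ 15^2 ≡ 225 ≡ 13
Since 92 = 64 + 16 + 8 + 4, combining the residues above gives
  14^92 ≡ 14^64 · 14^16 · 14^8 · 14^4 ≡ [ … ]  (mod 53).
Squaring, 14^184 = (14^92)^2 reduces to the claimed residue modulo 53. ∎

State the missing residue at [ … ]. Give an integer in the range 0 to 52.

14^64 · 14^16 · 14^8 · 14^4 ≡ 13 · 42 · 28 · 44 = 672672.
672672 mod 53 = 49, so 14^92 ≡ 49 (mod 53).

49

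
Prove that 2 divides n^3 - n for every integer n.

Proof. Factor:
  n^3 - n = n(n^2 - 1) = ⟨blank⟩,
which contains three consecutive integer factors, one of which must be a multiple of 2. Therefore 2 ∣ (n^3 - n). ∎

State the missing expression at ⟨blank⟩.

n(n^2 - 1) = n(n - 1)(n + 1) = (n - 1)n(n + 1).
These three factors are consecutive integers, so their product is divisible by 2.

(n - 1)n(n + 1)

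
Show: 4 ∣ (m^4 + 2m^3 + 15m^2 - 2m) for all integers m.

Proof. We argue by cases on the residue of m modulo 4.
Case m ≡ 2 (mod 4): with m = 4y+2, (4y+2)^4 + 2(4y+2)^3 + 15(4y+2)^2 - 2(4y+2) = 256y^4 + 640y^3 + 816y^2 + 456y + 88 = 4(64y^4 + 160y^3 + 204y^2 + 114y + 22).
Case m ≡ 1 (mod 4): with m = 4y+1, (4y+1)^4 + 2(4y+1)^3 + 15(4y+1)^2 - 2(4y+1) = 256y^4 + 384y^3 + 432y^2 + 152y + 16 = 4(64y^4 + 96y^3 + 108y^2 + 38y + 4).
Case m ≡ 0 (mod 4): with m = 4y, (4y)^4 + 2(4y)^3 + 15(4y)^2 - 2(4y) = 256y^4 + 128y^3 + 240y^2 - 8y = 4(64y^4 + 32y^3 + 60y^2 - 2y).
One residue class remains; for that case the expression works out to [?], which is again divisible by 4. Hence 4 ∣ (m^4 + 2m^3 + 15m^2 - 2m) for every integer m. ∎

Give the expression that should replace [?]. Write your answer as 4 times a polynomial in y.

The residues treated are {2, 1, 0}, so the missing case is m ≡ 3 (mod 4); write m = 4y+3.
Then (4y+3)^4 + 2(4y+3)^3 + 15(4y+3)^2 - 2(4y+3) = 256y^4 + 896y^3 + 1392y^2 + 1000y + 264 = 4(64y^4 + 224y^3 + 348y^2 + 250y + 66).

4(64y^4 + 224y^3 + 348y^2 + 250y + 66)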